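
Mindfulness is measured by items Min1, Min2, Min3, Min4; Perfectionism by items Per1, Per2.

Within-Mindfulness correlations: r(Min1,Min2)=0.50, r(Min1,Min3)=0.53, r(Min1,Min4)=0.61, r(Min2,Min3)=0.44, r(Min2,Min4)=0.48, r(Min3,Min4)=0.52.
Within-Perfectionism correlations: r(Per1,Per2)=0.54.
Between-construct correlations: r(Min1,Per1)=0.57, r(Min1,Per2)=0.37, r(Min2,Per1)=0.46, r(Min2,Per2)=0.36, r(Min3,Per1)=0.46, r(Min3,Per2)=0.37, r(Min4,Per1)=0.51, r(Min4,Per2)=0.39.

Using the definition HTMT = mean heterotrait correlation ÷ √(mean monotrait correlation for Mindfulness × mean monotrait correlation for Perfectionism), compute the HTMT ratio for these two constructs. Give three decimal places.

0.829

Between-construct mean = 3.49/8 = 0.4363.
Mean within-Min = 3.08/6 = 0.5133; mean within-Per = 0.54/1 = 0.5400.
Geometric mean = √(0.5133 × 0.5400) = 0.5265.
HTMT = 0.4363 / 0.5265 = 0.829.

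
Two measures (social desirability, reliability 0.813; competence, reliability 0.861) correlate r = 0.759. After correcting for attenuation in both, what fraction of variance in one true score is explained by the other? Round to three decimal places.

0.823

Disattenuated r = 0.759 / √(0.813 × 0.861) = 0.759 / 0.8367 = 0.9071.
Shared true-score variance = 0.9071² = 0.8228 ≈ 0.823.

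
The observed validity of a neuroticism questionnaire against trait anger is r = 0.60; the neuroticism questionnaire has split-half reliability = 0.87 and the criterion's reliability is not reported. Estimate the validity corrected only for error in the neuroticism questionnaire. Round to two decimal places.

Single correction: r_c = r_obs / √r_xx = 0.60 / √0.87 = 0.60 / 0.9327 ≈ 0.64.

0.64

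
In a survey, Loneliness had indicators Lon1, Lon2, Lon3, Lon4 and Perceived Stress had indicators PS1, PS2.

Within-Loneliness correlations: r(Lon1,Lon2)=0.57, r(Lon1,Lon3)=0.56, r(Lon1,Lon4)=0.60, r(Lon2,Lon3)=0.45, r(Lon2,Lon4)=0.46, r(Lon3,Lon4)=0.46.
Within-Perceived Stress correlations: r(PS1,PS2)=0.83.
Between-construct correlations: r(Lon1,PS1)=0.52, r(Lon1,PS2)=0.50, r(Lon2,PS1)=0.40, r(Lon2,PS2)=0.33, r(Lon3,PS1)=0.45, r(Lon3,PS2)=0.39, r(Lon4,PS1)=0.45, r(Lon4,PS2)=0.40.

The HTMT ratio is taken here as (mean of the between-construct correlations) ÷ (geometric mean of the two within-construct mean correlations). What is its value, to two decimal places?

0.66

Mean between = 3.44/8 = 0.4300.
Mean within-Lon = 3.10/6 = 0.5167; mean within-PS = 0.83/1 = 0.8300.
Geometric mean = √(0.5167 × 0.8300) = 0.6549.
HTMT = 0.4300 / 0.6549 = 0.66.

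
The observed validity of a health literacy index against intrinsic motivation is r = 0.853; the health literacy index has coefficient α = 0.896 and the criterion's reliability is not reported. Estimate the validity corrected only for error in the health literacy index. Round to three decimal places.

0.901

Single correction: r_c = r_obs / √r_xx = 0.853 / √0.896 = 0.853 / 0.9466 ≈ 0.901.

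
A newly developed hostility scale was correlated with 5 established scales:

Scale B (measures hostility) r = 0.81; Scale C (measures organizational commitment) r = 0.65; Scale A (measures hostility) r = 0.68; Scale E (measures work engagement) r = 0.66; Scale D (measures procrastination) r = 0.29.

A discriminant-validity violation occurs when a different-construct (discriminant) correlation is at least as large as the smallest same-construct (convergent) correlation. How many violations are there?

Convergent (same construct = hostility): Scale B, Scale A.
Smallest convergent = 0.68. Discriminant values: 0.65, 0.66, 0.29; count ≥ 0.68 → 0.

0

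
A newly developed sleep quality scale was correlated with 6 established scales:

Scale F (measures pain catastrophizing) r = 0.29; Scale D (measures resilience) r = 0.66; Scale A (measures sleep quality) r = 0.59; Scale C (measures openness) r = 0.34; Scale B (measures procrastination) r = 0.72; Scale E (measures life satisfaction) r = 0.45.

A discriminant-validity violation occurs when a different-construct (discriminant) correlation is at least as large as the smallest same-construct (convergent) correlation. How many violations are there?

2

Convergent (same construct = sleep quality): Scale A.
Smallest convergent = 0.59. Discriminant values: 0.29, 0.66, 0.34, 0.72, 0.45; count ≥ 0.59 → 2.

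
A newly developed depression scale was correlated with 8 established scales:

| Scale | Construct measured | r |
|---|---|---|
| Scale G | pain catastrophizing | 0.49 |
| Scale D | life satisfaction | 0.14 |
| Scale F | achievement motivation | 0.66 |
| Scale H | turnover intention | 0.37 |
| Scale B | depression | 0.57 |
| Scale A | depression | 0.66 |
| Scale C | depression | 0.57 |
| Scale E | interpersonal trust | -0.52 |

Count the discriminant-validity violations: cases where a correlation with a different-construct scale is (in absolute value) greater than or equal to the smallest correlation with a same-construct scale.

1

Convergent (same construct = depression): Scale B, Scale A, Scale C.
Smallest convergent = 0.57. Discriminant |r|: 0.49, 0.14, 0.66, 0.37, 0.52; count ≥ 0.57 → 1.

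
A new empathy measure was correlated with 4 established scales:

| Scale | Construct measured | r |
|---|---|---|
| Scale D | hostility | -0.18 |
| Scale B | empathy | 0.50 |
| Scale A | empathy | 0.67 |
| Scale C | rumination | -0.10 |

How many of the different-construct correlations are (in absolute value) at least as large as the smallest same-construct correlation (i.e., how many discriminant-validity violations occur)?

0

Convergent (same construct = empathy): Scale B, Scale A.
Smallest convergent = 0.50. Discriminant |r|: 0.18, 0.10; count ≥ 0.50 → 0.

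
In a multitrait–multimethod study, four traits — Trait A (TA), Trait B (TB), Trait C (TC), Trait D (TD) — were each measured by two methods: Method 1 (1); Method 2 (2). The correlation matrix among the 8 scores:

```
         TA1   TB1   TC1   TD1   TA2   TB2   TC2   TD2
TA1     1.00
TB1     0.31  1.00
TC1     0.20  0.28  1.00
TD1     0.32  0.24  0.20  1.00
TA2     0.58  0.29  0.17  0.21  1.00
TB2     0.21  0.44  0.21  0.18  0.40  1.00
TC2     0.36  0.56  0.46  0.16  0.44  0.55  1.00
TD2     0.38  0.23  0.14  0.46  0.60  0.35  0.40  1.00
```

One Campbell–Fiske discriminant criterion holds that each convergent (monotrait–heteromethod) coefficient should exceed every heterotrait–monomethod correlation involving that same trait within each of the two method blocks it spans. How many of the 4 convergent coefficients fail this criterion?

Convergent coefficients and their comparison sets:
TA (methods 1·2): 0.58 vs {0.31, 0.40, 0.20, 0.44, 0.32, 0.60} → fail.
TB (methods 1·2): 0.44 vs {0.31, 0.40, 0.28, 0.55, 0.24, 0.35} → fail.
TC (methods 1·2): 0.46 vs {0.20, 0.44, 0.28, 0.55, 0.20, 0.40} → fail.
TD (methods 1·2): 0.46 vs {0.32, 0.60, 0.24, 0.35, 0.20, 0.40} → fail.
4 of 4 fail.

4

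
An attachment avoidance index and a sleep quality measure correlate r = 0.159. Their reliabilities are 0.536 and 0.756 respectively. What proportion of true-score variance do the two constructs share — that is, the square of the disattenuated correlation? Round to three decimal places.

Disattenuated r = 0.159 / √(0.536 × 0.756) = 0.159 / 0.6366 = 0.2498.
Shared true-score variance = 0.2498² = 0.0624 ≈ 0.062.

0.062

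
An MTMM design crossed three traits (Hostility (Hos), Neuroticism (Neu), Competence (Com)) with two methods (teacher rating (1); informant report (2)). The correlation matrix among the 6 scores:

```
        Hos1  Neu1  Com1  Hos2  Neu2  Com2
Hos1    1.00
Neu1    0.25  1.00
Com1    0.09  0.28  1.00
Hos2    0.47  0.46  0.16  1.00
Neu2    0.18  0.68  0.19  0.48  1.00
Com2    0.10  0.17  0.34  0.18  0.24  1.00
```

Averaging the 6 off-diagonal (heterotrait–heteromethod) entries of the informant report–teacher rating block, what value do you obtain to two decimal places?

HTHM values (method 2 × method 1): 0.46, 0.16, 0.18, 0.19, 0.10, 0.17; mean = 1.26/6 = 0.21.

0.21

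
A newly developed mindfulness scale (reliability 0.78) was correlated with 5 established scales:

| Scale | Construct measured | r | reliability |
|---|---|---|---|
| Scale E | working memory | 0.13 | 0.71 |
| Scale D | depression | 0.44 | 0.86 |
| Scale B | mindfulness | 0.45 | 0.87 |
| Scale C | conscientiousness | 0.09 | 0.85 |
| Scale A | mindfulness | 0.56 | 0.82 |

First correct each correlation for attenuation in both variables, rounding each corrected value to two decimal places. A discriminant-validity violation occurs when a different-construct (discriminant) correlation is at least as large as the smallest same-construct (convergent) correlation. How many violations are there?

0

Disattenuated r (r / √(r_scale · r_new)):
  Scale E (disc): 0.13 / √(0.71·0.78) = 0.17
  Scale D (disc): 0.44 / √(0.86·0.78) = 0.54
  Scale B (conv): 0.45 / √(0.87·0.78) = 0.55
  Scale C (disc): 0.09 / √(0.85·0.78) = 0.11
  Scale A (conv): 0.56 / √(0.82·0.78) = 0.70
Smallest convergent = 0.55. Discriminant values: 0.17, 0.54, 0.11; count ≥ 0.55 → 0.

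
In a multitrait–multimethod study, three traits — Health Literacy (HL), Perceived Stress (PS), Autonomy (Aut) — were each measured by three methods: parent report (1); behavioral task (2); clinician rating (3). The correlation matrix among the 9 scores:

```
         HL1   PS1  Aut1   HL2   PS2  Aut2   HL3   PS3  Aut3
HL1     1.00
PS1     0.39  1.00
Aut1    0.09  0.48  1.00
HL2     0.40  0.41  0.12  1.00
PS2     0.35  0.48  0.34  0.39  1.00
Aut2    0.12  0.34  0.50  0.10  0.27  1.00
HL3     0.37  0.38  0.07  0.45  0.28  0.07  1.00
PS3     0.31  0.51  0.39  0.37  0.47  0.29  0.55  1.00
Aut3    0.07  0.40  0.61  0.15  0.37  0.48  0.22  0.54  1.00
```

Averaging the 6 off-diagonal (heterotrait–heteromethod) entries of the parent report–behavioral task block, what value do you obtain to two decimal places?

0.28

HTHM values (method 1 × method 2): 0.35, 0.12, 0.41, 0.34, 0.12, 0.34; mean = 1.68/6 = 0.28.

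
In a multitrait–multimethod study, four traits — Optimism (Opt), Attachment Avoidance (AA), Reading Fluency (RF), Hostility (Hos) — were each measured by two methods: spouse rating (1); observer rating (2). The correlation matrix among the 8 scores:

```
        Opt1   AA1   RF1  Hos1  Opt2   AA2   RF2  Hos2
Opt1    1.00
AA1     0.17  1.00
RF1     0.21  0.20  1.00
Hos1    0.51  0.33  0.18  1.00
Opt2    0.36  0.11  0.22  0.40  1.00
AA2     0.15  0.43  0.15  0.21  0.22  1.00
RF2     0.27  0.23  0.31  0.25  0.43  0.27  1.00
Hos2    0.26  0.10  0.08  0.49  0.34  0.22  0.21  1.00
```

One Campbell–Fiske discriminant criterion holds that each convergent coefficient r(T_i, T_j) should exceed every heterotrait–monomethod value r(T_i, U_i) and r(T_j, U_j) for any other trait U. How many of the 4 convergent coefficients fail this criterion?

3

Each convergent coefficient versus the relevant comparison correlations:
Opt (methods 1·2): 0.36 vs {0.17, 0.22, 0.21, 0.43, 0.51, 0.34} → fail.
AA (methods 1·2): 0.43 vs {0.17, 0.22, 0.20, 0.27, 0.33, 0.22} → pass.
RF (methods 1·2): 0.31 vs {0.21, 0.43, 0.20, 0.27, 0.18, 0.21} → fail.
Hos (methods 1·2): 0.49 vs {0.51, 0.34, 0.33, 0.22, 0.18, 0.21} → fail.
3 of 4 fail.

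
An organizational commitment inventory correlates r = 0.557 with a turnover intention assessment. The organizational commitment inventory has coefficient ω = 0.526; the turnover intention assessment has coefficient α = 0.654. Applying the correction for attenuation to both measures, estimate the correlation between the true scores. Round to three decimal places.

0.950

r_true = r_obs / √(r_xx · r_yy) = 0.557 / √(0.526 × 0.654) = 0.557 / √0.344004 = 0.557 / 0.5865 ≈ 0.950.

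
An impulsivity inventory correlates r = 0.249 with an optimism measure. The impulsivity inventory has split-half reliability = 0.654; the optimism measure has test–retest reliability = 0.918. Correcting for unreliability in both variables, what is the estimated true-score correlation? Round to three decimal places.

0.321

r_true = r_obs / √(r_xx · r_yy) = 0.249 / √(0.654 × 0.918) = 0.249 / √0.600372 = 0.249 / 0.7748 ≈ 0.321.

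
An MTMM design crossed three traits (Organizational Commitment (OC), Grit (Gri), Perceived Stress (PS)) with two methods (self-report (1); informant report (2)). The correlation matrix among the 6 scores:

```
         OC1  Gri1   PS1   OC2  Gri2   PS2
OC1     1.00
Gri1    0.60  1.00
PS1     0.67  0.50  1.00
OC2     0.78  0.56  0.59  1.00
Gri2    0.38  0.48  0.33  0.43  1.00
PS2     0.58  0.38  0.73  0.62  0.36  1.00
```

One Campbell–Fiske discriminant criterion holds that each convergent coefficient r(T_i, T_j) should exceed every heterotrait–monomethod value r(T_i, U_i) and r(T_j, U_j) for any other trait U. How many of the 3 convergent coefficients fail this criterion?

1

Each convergent coefficient versus the relevant comparison correlations:
OC (methods 1·2): 0.78 vs {0.60, 0.43, 0.67, 0.62} → pass.
Gri (methods 1·2): 0.48 vs {0.60, 0.43, 0.50, 0.36} → fail.
PS (methods 1·2): 0.73 vs {0.67, 0.62, 0.50, 0.36} → pass.
1 of 3 fail.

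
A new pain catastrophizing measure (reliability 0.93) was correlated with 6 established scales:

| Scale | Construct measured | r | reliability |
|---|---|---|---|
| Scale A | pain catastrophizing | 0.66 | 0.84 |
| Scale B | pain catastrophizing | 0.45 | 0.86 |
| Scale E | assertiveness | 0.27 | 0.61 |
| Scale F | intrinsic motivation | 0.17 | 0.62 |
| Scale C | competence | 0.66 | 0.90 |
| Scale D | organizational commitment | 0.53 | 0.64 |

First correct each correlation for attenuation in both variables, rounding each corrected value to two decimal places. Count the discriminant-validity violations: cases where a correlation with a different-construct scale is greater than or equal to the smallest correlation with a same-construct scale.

2

Disattenuated r (r / √(r_scale · r_new)):
  Scale A (conv): 0.66 / √(0.84·0.93) = 0.75
  Scale B (conv): 0.45 / √(0.86·0.93) = 0.50
  Scale E (disc): 0.27 / √(0.61·0.93) = 0.36
  Scale F (disc): 0.17 / √(0.62·0.93) = 0.22
  Scale C (disc): 0.66 / √(0.90·0.93) = 0.72
  Scale D (disc): 0.53 / √(0.64·0.93) = 0.69
Smallest convergent = 0.50. Discriminant values: 0.36, 0.22, 0.72, 0.69; count ≥ 0.50 → 2.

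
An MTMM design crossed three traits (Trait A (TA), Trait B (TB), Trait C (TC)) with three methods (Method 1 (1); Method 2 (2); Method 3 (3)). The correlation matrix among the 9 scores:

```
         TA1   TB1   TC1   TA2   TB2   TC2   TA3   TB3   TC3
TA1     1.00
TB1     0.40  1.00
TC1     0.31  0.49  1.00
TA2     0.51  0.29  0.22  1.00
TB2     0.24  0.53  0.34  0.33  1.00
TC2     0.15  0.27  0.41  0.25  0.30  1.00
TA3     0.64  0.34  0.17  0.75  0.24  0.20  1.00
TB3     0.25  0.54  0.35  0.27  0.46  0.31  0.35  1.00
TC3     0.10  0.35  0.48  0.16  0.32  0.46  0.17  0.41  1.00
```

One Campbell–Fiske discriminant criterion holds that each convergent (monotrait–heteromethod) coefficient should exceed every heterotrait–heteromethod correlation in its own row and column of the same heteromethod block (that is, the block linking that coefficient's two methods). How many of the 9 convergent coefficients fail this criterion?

0

Each convergent coefficient versus the relevant comparison correlations:
TA (methods 1·2): 0.51 vs {0.24, 0.29, 0.15, 0.22} → pass.
TA (methods 1·3): 0.64 vs {0.25, 0.34, 0.10, 0.17} → pass.
TA (methods 2·3): 0.75 vs {0.27, 0.24, 0.16, 0.20} → pass.
TB (methods 1·2): 0.53 vs {0.29, 0.24, 0.27, 0.34} → pass.
TB (methods 1·3): 0.54 vs {0.34, 0.25, 0.35, 0.35} → pass.
TB (methods 2·3): 0.46 vs {0.24, 0.27, 0.32, 0.31} → pass.
TC (methods 1·2): 0.41 vs {0.22, 0.15, 0.34, 0.27} → pass.
TC (methods 1·3): 0.48 vs {0.17, 0.10, 0.35, 0.35} → pass.
TC (methods 2·3): 0.46 vs {0.20, 0.16, 0.31, 0.32} → pass.
0 of 9 fail.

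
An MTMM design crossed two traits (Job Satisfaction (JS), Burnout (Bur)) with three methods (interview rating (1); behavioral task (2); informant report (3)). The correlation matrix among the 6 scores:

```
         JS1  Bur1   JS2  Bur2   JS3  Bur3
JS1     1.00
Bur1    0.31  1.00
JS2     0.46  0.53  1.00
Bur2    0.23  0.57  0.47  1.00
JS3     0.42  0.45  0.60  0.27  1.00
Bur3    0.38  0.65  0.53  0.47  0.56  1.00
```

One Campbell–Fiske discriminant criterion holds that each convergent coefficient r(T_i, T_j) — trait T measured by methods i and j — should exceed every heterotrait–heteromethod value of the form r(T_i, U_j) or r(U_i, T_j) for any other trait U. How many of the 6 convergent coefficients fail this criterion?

Each convergent coefficient versus the relevant comparison correlations:
JS (methods 1·2): 0.46 vs {0.23, 0.53} → fail.
JS (methods 1·3): 0.42 vs {0.38, 0.45} → fail.
JS (methods 2·3): 0.60 vs {0.53, 0.27} → pass.
Bur (methods 1·2): 0.57 vs {0.53, 0.23} → pass.
Bur (methods 1·3): 0.65 vs {0.45, 0.38} → pass.
Bur (methods 2·3): 0.47 vs {0.27, 0.53} → fail.
3 of 6 fail.

3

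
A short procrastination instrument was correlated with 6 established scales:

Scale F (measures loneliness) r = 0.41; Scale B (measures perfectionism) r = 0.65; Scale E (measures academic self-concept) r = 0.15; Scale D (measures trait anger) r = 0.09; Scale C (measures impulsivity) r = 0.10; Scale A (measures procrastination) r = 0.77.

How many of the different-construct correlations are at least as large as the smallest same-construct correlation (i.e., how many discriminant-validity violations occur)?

Convergent (same construct = procrastination): Scale A.
Smallest convergent = 0.77. Discriminant values: 0.41, 0.65, 0.15, 0.09, 0.10; count ≥ 0.77 → 0.

0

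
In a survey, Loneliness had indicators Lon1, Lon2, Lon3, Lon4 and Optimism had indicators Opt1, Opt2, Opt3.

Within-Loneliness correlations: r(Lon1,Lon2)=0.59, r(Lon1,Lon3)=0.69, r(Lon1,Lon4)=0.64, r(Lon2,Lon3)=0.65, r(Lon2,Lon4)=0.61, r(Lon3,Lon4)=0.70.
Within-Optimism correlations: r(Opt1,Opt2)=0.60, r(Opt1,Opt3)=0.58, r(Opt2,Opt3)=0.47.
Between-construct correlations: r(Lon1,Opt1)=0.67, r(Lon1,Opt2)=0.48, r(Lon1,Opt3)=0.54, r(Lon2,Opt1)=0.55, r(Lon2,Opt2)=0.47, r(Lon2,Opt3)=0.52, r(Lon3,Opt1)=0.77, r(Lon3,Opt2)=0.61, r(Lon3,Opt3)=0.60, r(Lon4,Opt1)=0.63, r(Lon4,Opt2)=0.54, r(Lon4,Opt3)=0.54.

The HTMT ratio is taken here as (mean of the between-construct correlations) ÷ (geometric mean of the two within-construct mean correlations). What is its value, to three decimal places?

Mean between = 6.92/12 = 0.5767.
Mean within-Lon = 3.88/6 = 0.6467; mean within-Opt = 1.65/3 = 0.5500.
Geometric mean = √(0.6467 × 0.5500) = 0.5964.
HTMT = 0.5767 / 0.5964 = 0.967.

0.967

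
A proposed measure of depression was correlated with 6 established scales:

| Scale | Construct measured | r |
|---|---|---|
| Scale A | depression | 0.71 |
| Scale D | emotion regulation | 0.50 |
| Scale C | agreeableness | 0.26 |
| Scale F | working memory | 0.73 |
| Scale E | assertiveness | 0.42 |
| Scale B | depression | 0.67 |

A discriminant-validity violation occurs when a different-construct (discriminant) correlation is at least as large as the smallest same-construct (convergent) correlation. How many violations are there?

1

Convergent (same construct = depression): Scale A, Scale B.
Smallest convergent = 0.67. Discriminant values: 0.50, 0.26, 0.73, 0.42; count ≥ 0.67 → 1.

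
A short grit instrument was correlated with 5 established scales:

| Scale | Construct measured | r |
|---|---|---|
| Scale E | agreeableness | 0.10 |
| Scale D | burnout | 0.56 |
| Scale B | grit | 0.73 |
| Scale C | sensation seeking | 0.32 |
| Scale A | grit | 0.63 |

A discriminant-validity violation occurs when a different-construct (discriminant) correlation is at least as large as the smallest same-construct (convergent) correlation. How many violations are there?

Convergent (same construct = grit): Scale B, Scale A.
Smallest convergent = 0.63. Discriminant values: 0.10, 0.56, 0.32; count ≥ 0.63 → 0.

0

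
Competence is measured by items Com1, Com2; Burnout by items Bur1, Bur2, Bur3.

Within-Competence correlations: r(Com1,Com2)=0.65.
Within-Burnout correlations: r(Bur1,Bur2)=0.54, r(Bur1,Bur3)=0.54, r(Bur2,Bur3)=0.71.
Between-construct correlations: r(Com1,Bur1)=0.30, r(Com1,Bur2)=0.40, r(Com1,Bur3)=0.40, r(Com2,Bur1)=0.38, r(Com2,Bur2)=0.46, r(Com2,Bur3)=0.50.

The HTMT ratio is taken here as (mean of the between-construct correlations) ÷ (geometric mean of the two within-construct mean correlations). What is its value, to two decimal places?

Mean between = 2.44/6 = 0.4067.
Mean within-Com = 0.65/1 = 0.6500; mean within-Bur = 1.79/3 = 0.5967.
Geometric mean = √(0.6500 × 0.5967) = 0.6228.
HTMT = 0.4067 / 0.6228 = 0.65.

0.65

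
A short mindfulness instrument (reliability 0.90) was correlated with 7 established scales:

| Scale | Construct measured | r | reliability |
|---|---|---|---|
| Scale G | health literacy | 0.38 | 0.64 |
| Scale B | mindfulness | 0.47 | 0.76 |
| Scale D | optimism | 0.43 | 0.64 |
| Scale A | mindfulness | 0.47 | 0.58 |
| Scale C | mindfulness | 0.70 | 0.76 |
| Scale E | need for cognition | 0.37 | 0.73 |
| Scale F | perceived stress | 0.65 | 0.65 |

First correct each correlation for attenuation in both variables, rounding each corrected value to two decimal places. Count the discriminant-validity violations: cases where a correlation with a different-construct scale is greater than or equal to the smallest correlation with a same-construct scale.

Disattenuated r (r / √(r_scale · r_new)):
  Scale G (disc): 0.38 / √(0.64·0.90) = 0.50
  Scale B (conv): 0.47 / √(0.76·0.90) = 0.57
  Scale D (disc): 0.43 / √(0.64·0.90) = 0.57
  Scale A (conv): 0.47 / √(0.58·0.90) = 0.65
  Scale C (conv): 0.70 / √(0.76·0.90) = 0.85
  Scale E (disc): 0.37 / √(0.73·0.90) = 0.46
  Scale F (disc): 0.65 / √(0.65·0.90) = 0.85
Smallest convergent = 0.57. Discriminant values: 0.50, 0.57, 0.46, 0.85; count ≥ 0.57 → 2.

2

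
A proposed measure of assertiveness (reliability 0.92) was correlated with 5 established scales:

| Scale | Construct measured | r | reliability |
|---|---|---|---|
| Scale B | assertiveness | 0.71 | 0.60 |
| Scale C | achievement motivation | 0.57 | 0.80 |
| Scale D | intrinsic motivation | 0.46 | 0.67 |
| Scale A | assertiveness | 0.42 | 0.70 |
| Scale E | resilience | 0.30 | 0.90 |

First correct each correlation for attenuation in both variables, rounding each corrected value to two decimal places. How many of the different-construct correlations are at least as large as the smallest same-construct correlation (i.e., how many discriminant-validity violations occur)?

2

Disattenuated r (r / √(r_scale · r_new)):
  Scale B (conv): 0.71 / √(0.60·0.92) = 0.96
  Scale C (disc): 0.57 / √(0.80·0.92) = 0.66
  Scale D (disc): 0.46 / √(0.67·0.92) = 0.59
  Scale A (conv): 0.42 / √(0.70·0.92) = 0.52
  Scale E (disc): 0.30 / √(0.90·0.92) = 0.33
Smallest convergent = 0.52. Discriminant values: 0.66, 0.59, 0.33; count ≥ 0.52 → 2.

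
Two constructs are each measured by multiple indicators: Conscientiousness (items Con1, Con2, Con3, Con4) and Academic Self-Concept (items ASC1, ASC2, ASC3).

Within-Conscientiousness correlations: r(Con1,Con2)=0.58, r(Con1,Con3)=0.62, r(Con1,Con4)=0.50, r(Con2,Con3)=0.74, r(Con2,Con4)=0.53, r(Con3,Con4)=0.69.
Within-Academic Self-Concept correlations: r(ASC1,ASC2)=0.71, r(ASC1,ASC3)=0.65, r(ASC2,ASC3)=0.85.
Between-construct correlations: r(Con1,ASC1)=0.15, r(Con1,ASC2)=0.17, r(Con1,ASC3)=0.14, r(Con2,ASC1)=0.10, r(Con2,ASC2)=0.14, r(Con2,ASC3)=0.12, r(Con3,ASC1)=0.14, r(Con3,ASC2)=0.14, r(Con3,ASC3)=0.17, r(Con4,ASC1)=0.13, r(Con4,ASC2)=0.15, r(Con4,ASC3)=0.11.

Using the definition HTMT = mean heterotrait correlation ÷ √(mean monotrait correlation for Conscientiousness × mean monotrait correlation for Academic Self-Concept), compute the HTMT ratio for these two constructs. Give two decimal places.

0.21

Between-construct mean = 1.66/12 = 0.1383.
Mean within-Con = 3.66/6 = 0.6100; mean within-ASC = 2.21/3 = 0.7367.
Geometric mean = √(0.6100 × 0.7367) = 0.6704.
HTMT = 0.1383 / 0.6704 = 0.21.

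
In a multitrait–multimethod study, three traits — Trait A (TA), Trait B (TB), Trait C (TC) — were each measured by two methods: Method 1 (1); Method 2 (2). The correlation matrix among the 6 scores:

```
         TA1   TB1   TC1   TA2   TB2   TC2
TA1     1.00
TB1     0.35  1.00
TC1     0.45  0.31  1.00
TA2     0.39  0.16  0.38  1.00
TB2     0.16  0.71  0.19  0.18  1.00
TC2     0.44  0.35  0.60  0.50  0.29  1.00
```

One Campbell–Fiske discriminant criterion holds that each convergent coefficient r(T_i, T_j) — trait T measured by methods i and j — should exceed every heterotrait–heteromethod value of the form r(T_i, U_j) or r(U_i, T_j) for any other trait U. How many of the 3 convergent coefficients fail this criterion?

1

Checking each validity diagonal entry against its comparison values:
TA (methods 1·2): 0.39 vs {0.16, 0.16, 0.44, 0.38} → fail.
TB (methods 1·2): 0.71 vs {0.16, 0.16, 0.35, 0.19} → pass.
TC (methods 1·2): 0.60 vs {0.38, 0.44, 0.19, 0.35} → pass.
1 of 3 fail.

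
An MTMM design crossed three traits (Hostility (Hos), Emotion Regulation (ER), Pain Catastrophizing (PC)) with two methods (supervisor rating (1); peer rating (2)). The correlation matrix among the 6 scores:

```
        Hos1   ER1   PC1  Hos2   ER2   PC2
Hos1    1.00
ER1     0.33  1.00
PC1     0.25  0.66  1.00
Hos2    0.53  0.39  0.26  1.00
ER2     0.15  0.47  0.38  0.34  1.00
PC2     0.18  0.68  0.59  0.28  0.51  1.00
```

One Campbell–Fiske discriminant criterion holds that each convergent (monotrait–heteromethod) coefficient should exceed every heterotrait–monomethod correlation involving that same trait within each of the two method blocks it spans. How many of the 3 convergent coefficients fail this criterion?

2

Checking each validity diagonal entry against its comparison values:
Hos (methods 1·2): 0.53 vs {0.33, 0.34, 0.25, 0.28} → pass.
ER (methods 1·2): 0.47 vs {0.33, 0.34, 0.66, 0.51} → fail.
PC (methods 1·2): 0.59 vs {0.25, 0.28, 0.66, 0.51} → fail.
2 of 3 fail.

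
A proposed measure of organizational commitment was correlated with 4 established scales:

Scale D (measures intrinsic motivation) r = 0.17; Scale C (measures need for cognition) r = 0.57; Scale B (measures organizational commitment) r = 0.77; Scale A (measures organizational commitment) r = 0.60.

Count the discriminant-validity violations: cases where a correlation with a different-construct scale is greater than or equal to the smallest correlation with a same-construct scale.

Convergent (same construct = organizational commitment): Scale B, Scale A.
Smallest convergent = 0.60. Discriminant values: 0.17, 0.57; count ≥ 0.60 → 0.

0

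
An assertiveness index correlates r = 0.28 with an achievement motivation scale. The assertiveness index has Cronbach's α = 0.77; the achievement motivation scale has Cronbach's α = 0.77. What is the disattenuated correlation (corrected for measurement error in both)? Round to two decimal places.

0.36

r_true = r_obs / √(r_xx · r_yy) = 0.28 / √(0.77 × 0.77) = 0.28 / √0.5929 = 0.28 / 0.7700 ≈ 0.36.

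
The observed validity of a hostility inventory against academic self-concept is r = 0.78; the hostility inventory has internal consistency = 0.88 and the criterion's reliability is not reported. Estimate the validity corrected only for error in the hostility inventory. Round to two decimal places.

0.83

Single correction: r_c = r_obs / √r_xx = 0.78 / √0.88 = 0.78 / 0.9381 ≈ 0.83.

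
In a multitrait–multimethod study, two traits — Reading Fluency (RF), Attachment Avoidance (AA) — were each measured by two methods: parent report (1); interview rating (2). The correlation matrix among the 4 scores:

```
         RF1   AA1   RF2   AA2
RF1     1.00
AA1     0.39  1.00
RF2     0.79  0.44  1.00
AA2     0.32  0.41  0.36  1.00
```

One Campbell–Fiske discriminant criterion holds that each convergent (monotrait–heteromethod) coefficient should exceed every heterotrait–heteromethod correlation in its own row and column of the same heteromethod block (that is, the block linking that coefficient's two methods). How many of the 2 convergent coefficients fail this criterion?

1

Each convergent coefficient versus the relevant comparison correlations:
RF (methods 1·2): 0.79 vs {0.32, 0.44} → pass.
AA (methods 1·2): 0.41 vs {0.44, 0.32} → fail.
1 of 2 fail.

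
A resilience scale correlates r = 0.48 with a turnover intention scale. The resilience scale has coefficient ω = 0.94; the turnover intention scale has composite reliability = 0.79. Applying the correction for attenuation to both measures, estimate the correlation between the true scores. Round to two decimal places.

r_true = r_obs / √(r_xx · r_yy) = 0.48 / √(0.94 × 0.79) = 0.48 / √0.7426 = 0.48 / 0.8617 ≈ 0.56.

0.56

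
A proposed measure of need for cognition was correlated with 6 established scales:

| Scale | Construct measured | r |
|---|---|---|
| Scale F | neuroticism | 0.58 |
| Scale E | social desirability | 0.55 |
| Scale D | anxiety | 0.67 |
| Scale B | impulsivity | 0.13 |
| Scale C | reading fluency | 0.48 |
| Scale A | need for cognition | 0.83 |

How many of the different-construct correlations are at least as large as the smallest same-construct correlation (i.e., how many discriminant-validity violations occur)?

0

Convergent (same construct = need for cognition): Scale A.
Smallest convergent = 0.83. Discriminant values: 0.58, 0.55, 0.67, 0.13, 0.48; count ≥ 0.83 → 0.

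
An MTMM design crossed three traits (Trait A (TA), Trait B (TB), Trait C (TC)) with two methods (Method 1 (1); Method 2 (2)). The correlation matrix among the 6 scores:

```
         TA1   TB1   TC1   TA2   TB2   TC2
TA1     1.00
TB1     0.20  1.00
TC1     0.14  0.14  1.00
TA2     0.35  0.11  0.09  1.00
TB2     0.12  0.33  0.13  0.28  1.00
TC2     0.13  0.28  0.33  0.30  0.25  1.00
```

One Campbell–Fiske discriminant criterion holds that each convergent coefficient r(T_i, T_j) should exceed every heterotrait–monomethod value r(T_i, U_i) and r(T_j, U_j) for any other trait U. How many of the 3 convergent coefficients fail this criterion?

0

Each convergent coefficient versus the relevant comparison correlations:
TA (methods 1·2): 0.35 vs {0.20, 0.28, 0.14, 0.30} → pass.
TB (methods 1·2): 0.33 vs {0.20, 0.28, 0.14, 0.25} → pass.
TC (methods 1·2): 0.33 vs {0.14, 0.30, 0.14, 0.25} → pass.
0 of 3 fail.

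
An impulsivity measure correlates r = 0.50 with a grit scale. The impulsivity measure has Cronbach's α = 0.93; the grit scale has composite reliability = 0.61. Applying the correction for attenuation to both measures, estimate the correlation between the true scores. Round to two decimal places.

0.66

r_true = r_obs / √(r_xx · r_yy) = 0.50 / √(0.93 × 0.61) = 0.50 / √0.5673 = 0.50 / 0.7532 ≈ 0.66.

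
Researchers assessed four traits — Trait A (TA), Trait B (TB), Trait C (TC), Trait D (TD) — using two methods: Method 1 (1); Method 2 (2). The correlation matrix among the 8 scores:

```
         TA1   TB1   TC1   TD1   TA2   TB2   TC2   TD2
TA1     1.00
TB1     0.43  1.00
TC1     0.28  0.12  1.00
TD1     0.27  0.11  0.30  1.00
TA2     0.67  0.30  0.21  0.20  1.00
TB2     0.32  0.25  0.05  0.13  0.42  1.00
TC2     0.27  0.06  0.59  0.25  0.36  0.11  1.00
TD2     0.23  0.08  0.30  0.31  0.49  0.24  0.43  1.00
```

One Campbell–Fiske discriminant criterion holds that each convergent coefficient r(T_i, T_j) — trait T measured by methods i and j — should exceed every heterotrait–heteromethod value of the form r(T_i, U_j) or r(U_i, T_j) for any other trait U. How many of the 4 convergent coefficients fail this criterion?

1

Each convergent coefficient versus the relevant comparison correlations:
TA (methods 1·2): 0.67 vs {0.32, 0.30, 0.27, 0.21, 0.23, 0.20} → pass.
TB (methods 1·2): 0.25 vs {0.30, 0.32, 0.06, 0.05, 0.08, 0.13} → fail.
TC (methods 1·2): 0.59 vs {0.21, 0.27, 0.05, 0.06, 0.30, 0.25} → pass.
TD (methods 1·2): 0.31 vs {0.20, 0.23, 0.13, 0.08, 0.25, 0.30} → pass.
1 of 4 fail.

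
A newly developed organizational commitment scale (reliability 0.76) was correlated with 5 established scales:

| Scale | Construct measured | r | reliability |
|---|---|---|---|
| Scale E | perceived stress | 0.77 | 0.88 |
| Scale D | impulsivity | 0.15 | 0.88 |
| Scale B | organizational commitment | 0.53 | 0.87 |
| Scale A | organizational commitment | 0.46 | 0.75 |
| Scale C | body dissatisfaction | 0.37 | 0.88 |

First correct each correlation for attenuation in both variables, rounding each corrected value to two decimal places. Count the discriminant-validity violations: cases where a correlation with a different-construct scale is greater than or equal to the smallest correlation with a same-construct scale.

1

Disattenuated r (r / √(r_scale · r_new)):
  Scale E (disc): 0.77 / √(0.88·0.76) = 0.94
  Scale D (disc): 0.15 / √(0.88·0.76) = 0.18
  Scale B (conv): 0.53 / √(0.87·0.76) = 0.65
  Scale A (conv): 0.46 / √(0.75·0.76) = 0.61
  Scale C (disc): 0.37 / √(0.88·0.76) = 0.45
Smallest convergent = 0.61. Discriminant values: 0.94, 0.18, 0.45; count ≥ 0.61 → 1.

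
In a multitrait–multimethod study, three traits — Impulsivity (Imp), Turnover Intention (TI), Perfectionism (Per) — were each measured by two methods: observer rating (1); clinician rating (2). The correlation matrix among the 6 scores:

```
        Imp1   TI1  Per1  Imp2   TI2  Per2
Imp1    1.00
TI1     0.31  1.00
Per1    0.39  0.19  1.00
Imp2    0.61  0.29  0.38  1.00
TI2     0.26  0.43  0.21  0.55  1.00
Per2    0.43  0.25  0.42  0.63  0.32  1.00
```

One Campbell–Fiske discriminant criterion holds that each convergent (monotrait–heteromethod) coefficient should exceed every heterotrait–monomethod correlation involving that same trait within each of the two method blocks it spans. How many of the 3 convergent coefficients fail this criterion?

Each convergent coefficient versus the relevant comparison correlations:
Imp (methods 1·2): 0.61 vs {0.31, 0.55, 0.39, 0.63} → fail.
TI (methods 1·2): 0.43 vs {0.31, 0.55, 0.19, 0.32} → fail.
Per (methods 1·2): 0.42 vs {0.39, 0.63, 0.19, 0.32} → fail.
3 of 3 fail.

3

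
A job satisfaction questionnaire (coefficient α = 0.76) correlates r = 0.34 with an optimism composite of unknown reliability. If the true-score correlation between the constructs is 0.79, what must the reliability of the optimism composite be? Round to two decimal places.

r_true = r_obs / √(r_xx · r_yy) ⇒ 0.79 = 0.34 / √(0.76 · r_yy).
√(0.76 · r_yy) = 0.34 / 0.79 = 0.4304; 0.76 · r_yy = 0.1852; r_yy = 0.1852 / 0.76 ≈ 0.24.

0.24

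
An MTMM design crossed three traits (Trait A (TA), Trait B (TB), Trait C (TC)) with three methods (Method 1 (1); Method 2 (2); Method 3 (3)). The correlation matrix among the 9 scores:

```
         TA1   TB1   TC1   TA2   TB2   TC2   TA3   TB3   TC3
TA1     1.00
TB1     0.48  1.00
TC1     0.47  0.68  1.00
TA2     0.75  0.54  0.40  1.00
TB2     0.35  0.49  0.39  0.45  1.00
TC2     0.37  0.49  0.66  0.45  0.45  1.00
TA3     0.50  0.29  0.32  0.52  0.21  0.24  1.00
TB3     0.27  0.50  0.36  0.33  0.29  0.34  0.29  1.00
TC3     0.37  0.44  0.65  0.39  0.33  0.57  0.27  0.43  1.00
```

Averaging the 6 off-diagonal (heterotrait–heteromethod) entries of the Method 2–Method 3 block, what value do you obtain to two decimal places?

0.31

HTHM values (method 2 × method 3): 0.33, 0.39, 0.21, 0.33, 0.24, 0.34; mean = 1.84/6 = 0.31.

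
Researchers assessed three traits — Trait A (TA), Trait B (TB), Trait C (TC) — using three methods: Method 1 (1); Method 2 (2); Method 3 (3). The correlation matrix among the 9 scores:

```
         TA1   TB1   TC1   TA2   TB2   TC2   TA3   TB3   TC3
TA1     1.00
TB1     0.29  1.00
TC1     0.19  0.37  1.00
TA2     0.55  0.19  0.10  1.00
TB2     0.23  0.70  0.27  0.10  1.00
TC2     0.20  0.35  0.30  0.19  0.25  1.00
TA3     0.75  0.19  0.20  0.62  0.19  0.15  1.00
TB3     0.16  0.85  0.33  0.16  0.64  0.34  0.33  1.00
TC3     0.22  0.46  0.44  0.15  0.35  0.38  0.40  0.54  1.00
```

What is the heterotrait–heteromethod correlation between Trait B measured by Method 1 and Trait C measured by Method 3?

0.46

Different traits and methods: r(TB1, TC3) = 0.46.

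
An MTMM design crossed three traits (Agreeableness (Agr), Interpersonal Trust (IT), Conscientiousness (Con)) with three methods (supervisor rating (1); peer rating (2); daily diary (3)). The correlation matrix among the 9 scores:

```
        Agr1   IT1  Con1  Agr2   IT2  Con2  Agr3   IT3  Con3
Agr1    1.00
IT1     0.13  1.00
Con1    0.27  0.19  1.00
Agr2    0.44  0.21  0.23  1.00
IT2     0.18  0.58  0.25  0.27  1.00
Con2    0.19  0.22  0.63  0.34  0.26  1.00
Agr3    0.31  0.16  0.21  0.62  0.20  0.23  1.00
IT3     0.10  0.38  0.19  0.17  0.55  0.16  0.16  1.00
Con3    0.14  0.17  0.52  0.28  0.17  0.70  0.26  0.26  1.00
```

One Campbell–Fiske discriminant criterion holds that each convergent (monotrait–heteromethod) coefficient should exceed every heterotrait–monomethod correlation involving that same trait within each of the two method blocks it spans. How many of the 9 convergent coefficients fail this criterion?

Each convergent coefficient versus the relevant comparison correlations:
Agr (methods 1·2): 0.44 vs {0.13, 0.27, 0.27, 0.34} → pass.
Agr (methods 1·3): 0.31 vs {0.13, 0.16, 0.27, 0.26} → pass.
Agr (methods 2·3): 0.62 vs {0.27, 0.16, 0.34, 0.26} → pass.
IT (methods 1·2): 0.58 vs {0.13, 0.27, 0.19, 0.26} → pass.
IT (methods 1·3): 0.38 vs {0.13, 0.16, 0.19, 0.26} → pass.
IT (methods 2·3): 0.55 vs {0.27, 0.16, 0.26, 0.26} → pass.
Con (methods 1·2): 0.63 vs {0.27, 0.34, 0.19, 0.26} → pass.
Con (methods 1·3): 0.52 vs {0.27, 0.26, 0.19, 0.26} → pass.
Con (methods 2·3): 0.70 vs {0.34, 0.26, 0.26, 0.26} → pass.
0 of 9 fail.

0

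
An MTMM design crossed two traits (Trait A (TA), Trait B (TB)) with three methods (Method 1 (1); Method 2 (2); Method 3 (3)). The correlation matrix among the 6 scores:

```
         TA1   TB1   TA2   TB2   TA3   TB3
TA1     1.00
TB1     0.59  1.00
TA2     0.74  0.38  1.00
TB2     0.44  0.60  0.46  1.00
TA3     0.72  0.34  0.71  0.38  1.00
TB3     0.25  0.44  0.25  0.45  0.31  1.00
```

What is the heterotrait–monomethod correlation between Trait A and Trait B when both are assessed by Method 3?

Different traits, same method: r(TA3, TB3) = 0.31.

0.31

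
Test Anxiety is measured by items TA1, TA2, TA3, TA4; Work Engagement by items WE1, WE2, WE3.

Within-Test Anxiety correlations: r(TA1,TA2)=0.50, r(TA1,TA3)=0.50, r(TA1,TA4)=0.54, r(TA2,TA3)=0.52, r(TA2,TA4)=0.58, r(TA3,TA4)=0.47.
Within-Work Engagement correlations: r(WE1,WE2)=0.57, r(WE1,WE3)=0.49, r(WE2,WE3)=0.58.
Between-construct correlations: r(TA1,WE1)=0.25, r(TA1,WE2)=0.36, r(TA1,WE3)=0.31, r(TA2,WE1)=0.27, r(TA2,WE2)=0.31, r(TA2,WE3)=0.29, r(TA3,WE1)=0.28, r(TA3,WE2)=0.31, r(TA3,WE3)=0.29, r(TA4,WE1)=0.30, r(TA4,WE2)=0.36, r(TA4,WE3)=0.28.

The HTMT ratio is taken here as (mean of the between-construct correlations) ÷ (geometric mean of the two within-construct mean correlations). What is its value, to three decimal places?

Mean between = 3.61/12 = 0.3008.
Mean within-TA = 3.11/6 = 0.5183; mean within-WE = 1.64/3 = 0.5467.
Geometric mean = √(0.5183 × 0.5467) = 0.5323.
HTMT = 0.3008 / 0.5323 = 0.565.

0.565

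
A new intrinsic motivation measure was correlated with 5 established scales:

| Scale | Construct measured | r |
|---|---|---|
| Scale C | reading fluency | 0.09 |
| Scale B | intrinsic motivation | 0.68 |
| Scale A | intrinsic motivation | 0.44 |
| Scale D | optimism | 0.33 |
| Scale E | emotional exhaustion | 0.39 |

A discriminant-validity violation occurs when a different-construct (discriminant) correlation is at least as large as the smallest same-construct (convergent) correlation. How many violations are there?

Convergent (same construct = intrinsic motivation): Scale B, Scale A.
Smallest convergent = 0.44. Discriminant values: 0.09, 0.33, 0.39; count ≥ 0.44 → 0.

0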